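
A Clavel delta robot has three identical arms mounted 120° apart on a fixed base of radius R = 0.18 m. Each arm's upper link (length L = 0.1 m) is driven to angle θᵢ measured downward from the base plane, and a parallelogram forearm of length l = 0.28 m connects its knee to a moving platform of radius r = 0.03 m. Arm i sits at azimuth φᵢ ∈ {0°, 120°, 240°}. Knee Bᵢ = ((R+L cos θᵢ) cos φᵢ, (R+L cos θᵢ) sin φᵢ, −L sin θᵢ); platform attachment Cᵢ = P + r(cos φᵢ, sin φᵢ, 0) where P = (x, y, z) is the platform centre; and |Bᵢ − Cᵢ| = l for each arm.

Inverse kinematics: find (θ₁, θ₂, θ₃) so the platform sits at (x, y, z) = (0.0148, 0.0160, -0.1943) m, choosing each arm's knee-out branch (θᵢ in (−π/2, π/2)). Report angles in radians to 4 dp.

θ₁ = 0.3492, θ₂ = 0.4360, θ₃ = 0.6974

φ1=0.0° → target in arm frame (0.0148, 0.0160)
  A=0.1352, B=-0.1943, C=(l²−L²−A²−y'²−z²)/(2L)=0.0606
  γ=atan2(-0.1943,0.1352)=-0.9629;  ψ=arccos(0.2559)=1.3121;  θ1=γ+ψ≈0.3492
arm 2 (φ=120.0°): x'=0.0065, y'=-0.0208
  A cos θ + B sin θ = C:  0.1435·cos θ + -0.1943·sin θ = 0.0480
  √(A²+B²)=0.2416;  θ2 = -0.9345+1.3706 ≈ 0.4360
φ3=240.0° → target in arm frame (-0.0213, 0.0048)
  A cos θ + B sin θ = C:  0.1713·cos θ + -0.1943·sin θ = 0.0065
  θ3 = atan2(B,A) + arccos(C/0.2590) = 0.6974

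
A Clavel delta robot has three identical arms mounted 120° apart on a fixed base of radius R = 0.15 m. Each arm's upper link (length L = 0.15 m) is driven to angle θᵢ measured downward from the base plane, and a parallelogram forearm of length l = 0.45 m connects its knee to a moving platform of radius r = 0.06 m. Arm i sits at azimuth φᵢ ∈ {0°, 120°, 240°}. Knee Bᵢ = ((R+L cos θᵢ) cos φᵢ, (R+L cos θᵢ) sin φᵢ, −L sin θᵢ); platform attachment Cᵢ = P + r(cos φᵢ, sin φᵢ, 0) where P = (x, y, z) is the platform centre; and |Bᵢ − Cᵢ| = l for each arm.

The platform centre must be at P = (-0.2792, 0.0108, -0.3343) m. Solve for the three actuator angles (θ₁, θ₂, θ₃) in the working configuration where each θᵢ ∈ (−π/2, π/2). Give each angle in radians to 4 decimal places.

θ₁ = 1.3088, θ₂ = -0.2619, θ₃ = -0.1745

φ1=0.0° → target in arm frame (-0.2792, 0.0108)
  A=0.3692, B=-0.3343, C=(l²−L²−A²−y'²−z²)/(2L)=-0.2273
  γ=atan2(-0.3343,0.3692)=-0.7358;  ψ=arccos(-0.4563)=2.0446;  θ1=γ+ψ≈1.3088
rotate P by −φ2: (0.1490, 0.2364, -0.3343)
  A cos θ + B sin θ = C:  -0.0590·cos θ + -0.3343·sin θ = 0.0296
  θ2 = atan2(B,A) + arccos(C/0.3395) = -0.2619
φ3=240.0° → target in arm frame (0.1302, -0.2472)
  e−x'=-0.0402;  (l²−L²−(e−x')²−y'²−z²)/2L = 0.0184
  √(A²+B²)=0.3367;  θ3 = -1.6906+1.5161 ≈ -0.1745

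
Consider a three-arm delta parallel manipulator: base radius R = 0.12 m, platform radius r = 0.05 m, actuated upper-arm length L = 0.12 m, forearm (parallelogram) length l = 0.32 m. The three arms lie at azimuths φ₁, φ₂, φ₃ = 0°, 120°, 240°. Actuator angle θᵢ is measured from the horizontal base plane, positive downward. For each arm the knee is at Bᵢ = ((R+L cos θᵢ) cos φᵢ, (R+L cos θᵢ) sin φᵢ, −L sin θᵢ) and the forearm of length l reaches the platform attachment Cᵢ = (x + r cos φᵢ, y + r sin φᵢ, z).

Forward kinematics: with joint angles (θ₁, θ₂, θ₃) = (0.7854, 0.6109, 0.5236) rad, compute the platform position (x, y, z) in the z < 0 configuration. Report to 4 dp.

(-0.0338, -0.0112, -0.3431)

arm 1 at φ=0.0°: ρ1 = 0.1549;  centre 1 = (0.1549, 0.0000, -0.0849)
centre 2 = (0.1683·cos120.0°, 0.1683·sin120.0°, -0.0688) = (-0.0841, 0.1457, -0.0688)
φ3=240.0°: virtual centre (-0.0870, -0.1506, -0.0600), radius l
|centre ₂|²−|centre ₁|² = 0.0019;  |centre ₃|²−|centre ₁|² = 0.0027
[-0.4780 0.2915 0.0320]·P = 0.0019;  [-0.4836 -0.3012 0.0497]·P = 0.0027
Cramer: x(z) = -0.0047+0.0847z;  y(z) = -0.0013+0.0290z
into |P−centre ₁|² = l²: 1.0080z² + 0.1426z + -0.0697 = 0;  Δ = 0.3015;  z = -0.3431 or 0.2016 → z<0 root = -0.3431
x = -0.0338, y = -0.0112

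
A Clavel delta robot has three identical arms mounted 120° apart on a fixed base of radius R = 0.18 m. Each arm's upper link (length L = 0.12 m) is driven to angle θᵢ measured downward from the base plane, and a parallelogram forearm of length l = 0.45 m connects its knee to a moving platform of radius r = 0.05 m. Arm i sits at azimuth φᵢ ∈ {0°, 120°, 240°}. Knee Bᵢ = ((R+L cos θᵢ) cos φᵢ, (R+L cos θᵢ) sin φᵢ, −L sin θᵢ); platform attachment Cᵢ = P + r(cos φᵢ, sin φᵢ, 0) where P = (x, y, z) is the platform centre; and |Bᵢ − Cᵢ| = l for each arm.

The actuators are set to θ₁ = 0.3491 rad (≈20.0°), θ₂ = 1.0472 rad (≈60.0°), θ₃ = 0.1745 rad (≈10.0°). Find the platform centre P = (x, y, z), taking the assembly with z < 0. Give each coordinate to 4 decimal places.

φ1=0.0°: virtual centre (0.2428, 0.0000, -0.0410), radius l
φ2=120.0°: virtual centre (-0.0950, 0.1645, -0.1039), radius l
S3 = (0.2482·cos240.0°, 0.2482·sin240.0°, -0.0208) = (-0.1241, -0.2149, -0.0208)
|S₂|²−|S₁|² = -0.0137;  |S₃|²−|S₁|² = 0.0014
plane₁₂: -0.6755x+0.3291y+-0.1258z = -0.0137
Cramer: x(z) = 0.0102-0.0766z;  y(z) = -0.0207+0.2248z
into |P−S₁|² = l²: 1.0564z² + 0.1084z + -0.1463 = 0;  Δ = 0.6300;  z = -0.4270 or 0.3244 → z<0 root = -0.4270
x = 0.0429, y = -0.1167

(0.0429, -0.1167, -0.4270)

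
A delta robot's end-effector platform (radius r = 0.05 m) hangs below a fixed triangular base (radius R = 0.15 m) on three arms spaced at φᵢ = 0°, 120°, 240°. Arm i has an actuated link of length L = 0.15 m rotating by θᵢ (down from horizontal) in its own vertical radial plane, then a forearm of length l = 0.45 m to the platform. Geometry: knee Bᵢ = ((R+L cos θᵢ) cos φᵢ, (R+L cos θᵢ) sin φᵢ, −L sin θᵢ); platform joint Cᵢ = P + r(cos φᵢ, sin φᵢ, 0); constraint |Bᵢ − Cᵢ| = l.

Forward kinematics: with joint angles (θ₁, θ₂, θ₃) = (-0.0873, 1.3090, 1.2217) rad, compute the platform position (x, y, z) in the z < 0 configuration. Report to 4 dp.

φ1=0.0°: virtual centre (0.2494, 0.0000, 0.0131), radius l
φ2=120.0°: virtual centre (-0.0694, 0.1202, -0.1449), radius l
arm 3 at φ=240.0°: (R−r)+L cos θ3 = 0.1513;  centre 3 = (-0.0757, -0.1310, -0.1410)
|centre ₂|²−|centre ₁|² = -0.0221;  |centre ₃|²−|centre ₁|² = -0.0196
plane₁₂: -0.6377x+0.2404y+-0.3159z = -0.0221
Cramer: x(z) = 0.0325-0.4850z;  y(z) = -0.0058+0.0277z
quadratic in z: (1.2360)z²+(0.1839)z+(-0.1552)=0, √Δ=0.8952 → z ∈ {-0.4365, 0.2877}; z = -0.4365 (taking z<0)
x = 0.2442, y = -0.0179

(0.2442, -0.0179, -0.4365)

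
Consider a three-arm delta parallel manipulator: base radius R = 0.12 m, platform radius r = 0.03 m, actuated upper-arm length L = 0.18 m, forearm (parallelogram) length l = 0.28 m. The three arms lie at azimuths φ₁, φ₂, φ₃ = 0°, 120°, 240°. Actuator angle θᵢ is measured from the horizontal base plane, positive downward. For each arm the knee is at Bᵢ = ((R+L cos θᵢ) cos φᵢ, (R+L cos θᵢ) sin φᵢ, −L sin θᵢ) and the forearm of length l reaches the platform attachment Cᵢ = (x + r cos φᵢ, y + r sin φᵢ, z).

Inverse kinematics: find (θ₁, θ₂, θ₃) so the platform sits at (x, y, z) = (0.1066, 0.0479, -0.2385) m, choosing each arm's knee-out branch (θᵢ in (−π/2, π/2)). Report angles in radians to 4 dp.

θ₁ = 0.0875, θ₂ = 0.7851, θ₃ = 1.1345

φ1=0.0° → target in arm frame (0.1066, 0.0479)
  A=-0.0166, B=-0.2385, C=(l²−L²−A²−y'²−z²)/(2L)=-0.0374
  γ=atan2(-0.2385,-0.0166)=-1.6403;  ψ=arccos(-0.1563)=1.7277;  θ1=γ+ψ≈0.0875
φ2=120.0° → target in arm frame (-0.0118, -0.1163)
  e−x'=0.1018;  (l²−L²−(e−x')²−y'²−z²)/2L = -0.0966
  √(A²+B²)=0.2593;  θ2 = -1.1673+1.9524 ≈ 0.7851
rotate P by −φ3: (-0.0948, 0.0684, -0.2385)
  e−x'=0.1848;  (l²−L²−(e−x')²−y'²−z²)/2L = -0.1381
  γ=atan2(-0.2385,0.1848)=-0.9116;  ψ=arccos(-0.4576)=2.0461;  θ3=γ+ψ≈1.1345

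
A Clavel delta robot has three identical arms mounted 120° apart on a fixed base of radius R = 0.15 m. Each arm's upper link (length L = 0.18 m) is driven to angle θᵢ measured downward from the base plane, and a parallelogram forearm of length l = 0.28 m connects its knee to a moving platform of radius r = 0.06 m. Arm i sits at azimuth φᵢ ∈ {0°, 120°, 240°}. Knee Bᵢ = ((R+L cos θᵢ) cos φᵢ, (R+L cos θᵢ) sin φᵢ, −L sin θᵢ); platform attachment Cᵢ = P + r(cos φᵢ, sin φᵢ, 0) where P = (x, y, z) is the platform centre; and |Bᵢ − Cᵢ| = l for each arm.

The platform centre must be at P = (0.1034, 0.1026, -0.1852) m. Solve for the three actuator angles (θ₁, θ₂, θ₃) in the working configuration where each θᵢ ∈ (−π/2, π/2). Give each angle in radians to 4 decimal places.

θ₁ = -0.0871, θ₂ = 0.4363, θ₃ = 1.3090

φ1=0.0° → target in arm frame (0.1034, 0.1026)
  A cos θ + B sin θ = C:  -0.0134·cos θ + -0.1852·sin θ = 0.0028
  √(A²+B²)=0.1857;  θ1 = -1.6430+1.5559 ≈ -0.0871
arm 2 (φ=120.0°): x'=0.0372, y'=-0.1408
  A=0.0528, B=-0.1852, C=(l²−L²−A²−y'²−z²)/(2L)=-0.0304
  γ=atan2(-0.1852,0.0528)=-1.2928;  ψ=arccos(-0.1576)=1.7291;  θ2=γ+ψ≈0.4363
rotate P by −φ3: (-0.1406, 0.0382, -0.1852)
  A cos θ + B sin θ = C:  0.2306·cos θ + -0.1852·sin θ = -0.1192
  γ=atan2(-0.1852,0.2306)=-0.6767;  ψ=arccos(-0.4031)=1.9857;  θ3=γ+ψ≈1.3090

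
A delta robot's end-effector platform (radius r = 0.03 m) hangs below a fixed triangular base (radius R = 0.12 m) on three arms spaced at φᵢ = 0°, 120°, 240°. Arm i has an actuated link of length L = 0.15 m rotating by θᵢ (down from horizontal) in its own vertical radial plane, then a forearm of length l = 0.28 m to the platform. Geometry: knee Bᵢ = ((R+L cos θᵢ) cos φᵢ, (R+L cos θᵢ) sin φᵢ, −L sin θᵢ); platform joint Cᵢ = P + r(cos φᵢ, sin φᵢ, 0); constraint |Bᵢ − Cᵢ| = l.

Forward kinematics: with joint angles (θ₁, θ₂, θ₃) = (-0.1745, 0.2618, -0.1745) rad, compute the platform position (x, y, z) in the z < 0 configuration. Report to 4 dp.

S1 = (0.2377·cos0.0°, 0.2377·sin0.0°, 0.0260) = (0.2377, 0.0000, 0.0260)
φ2=120.0°: virtual centre (-0.1174, 0.2034, -0.0388), radius l
arm 3 at φ=240.0°: e+L cos θ3 = 0.2377;  S3 = (-0.1189, -0.2059, 0.0260)
|S₂|²−|S₁|² = -0.0005;  |S₃|²−|S₁|² = 0.0000
linear system: -0.7103x+0.4068y = -0.0005−-0.1297z; -0.7132x+-0.4117y = 0.0000−0.0000z
det = 0.5826;  x = 0.0004+-0.0917z,  y = -0.0006+0.1588z
into |P−S₁|² = l²: 1.0336z² + -0.0088z + -0.0214 = 0;  Δ = 0.0885;  z = -0.1396 or 0.1481 → z<0 root = -0.1396
x = 0.0132, y = -0.0228

(0.0132, -0.0228, -0.1396)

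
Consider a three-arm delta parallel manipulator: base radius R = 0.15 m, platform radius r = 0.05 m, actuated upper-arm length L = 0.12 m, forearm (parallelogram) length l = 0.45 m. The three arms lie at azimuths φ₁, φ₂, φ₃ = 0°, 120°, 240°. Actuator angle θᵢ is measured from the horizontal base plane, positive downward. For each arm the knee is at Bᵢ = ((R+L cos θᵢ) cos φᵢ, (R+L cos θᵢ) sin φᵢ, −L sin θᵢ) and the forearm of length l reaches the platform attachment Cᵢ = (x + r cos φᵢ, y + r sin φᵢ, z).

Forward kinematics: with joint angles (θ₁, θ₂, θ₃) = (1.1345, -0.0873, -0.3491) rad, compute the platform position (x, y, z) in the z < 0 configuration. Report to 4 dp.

(-0.2165, -0.0301, -0.3672)

S1 = (0.1507·cos0.0°, 0.1507·sin0.0°, -0.1088) = (0.1507, 0.0000, -0.1088)
φ2=120.0°: virtual centre (-0.1098, 0.1901, 0.0105), radius l
φ3=240.0°: virtual centre (-0.1064, -0.1843, 0.0410), radius l
subtract pairs → two planes through P
linear system: -0.5210x+0.3803y = 0.0138−0.2384z; -0.5142x+-0.3685y = 0.0124−0.2996z
det = 0.3875;  x = -0.0253+0.5208z,  y = 0.0016+0.0864z
into |P−S₁|² = l²: 1.2787z² + 0.0345z + -0.1597 = 0;  Δ = 0.8180;  z = -0.3672 or 0.3402 → z<0 root = -0.3672
x = -0.2165, y = -0.0301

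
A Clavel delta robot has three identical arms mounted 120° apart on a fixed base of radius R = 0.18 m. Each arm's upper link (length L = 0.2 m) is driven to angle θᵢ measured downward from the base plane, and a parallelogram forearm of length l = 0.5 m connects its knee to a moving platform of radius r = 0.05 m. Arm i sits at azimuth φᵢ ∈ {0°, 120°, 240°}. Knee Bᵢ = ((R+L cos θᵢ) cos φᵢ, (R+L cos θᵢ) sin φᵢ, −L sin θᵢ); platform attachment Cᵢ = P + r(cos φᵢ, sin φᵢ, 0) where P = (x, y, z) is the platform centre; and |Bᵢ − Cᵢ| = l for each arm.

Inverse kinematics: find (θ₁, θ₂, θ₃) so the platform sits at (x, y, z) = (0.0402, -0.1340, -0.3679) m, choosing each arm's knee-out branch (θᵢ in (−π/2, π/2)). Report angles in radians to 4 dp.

rotate P by −φ1: (0.0402, -0.1340, -0.3679)
  A cos θ + B sin θ = C:  0.0898·cos θ + -0.3679·sin θ = 0.1216
  γ=atan2(-0.3679,0.0898)=-1.3314;  ψ=arccos(0.3210)=1.2440;  θ1=γ+ψ≈-0.0874
φ2=120.0° → target in arm frame (-0.1361, 0.0322)
  e−x'=0.2661;  (l²−L²−(e−x')²−y'²−z²)/2L = 0.0069
  γ=atan2(-0.3679,0.2661)=-0.9445;  ψ=arccos(0.0153)=1.5555;  θ2=γ+ψ≈0.6110
rotate P by −φ3: (0.0959, 0.1018, -0.3679)
  A cos θ + B sin θ = C:  0.0341·cos θ + -0.3679·sin θ = 0.1578
  √(A²+B²)=0.3695;  θ3 = -1.4785+1.1295 ≈ -0.3490

θ₁ = -0.0874, θ₂ = 0.6110, θ₃ = -0.3490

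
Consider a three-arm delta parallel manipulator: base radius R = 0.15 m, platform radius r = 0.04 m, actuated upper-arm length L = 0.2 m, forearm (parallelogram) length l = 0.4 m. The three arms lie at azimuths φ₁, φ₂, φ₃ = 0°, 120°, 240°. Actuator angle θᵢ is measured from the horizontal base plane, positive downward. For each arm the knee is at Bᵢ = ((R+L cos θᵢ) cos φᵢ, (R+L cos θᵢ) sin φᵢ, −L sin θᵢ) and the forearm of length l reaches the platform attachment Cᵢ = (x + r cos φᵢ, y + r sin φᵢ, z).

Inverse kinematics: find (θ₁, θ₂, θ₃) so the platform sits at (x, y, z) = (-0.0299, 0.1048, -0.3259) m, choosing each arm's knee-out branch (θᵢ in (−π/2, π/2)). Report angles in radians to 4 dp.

rotate P by −φ1: (-0.0299, 0.1048, -0.3259)
  A=0.1399, B=-0.3259, C=(l²−L²−A²−y'²−z²)/(2L)=-0.0419
  γ=atan2(-0.3259,0.1399)=-1.1653;  ψ=arccos(-0.1182)=1.6893;  θ1=γ+ψ≈0.5239
arm 2 (φ=120.0°): x'=0.1057, y'=-0.0265
  A cos θ + B sin θ = C:  0.0043·cos θ + -0.3259·sin θ = 0.0327
  √(A²+B²)=0.3259;  θ2 = -1.5576+1.4704 ≈ -0.0872
arm 3 (φ=240.0°): x'=-0.0758, y'=-0.0783
  A=0.1858, B=-0.3259, C=(l²−L²−A²−y'²−z²)/(2L)=-0.0672
  γ=atan2(-0.3259,0.1858)=-1.0526;  ψ=arccos(-0.1790)=1.7508;  θ3=γ+ψ≈0.6982

θ₁ = 0.5239, θ₂ = -0.0872, θ₃ = 0.6982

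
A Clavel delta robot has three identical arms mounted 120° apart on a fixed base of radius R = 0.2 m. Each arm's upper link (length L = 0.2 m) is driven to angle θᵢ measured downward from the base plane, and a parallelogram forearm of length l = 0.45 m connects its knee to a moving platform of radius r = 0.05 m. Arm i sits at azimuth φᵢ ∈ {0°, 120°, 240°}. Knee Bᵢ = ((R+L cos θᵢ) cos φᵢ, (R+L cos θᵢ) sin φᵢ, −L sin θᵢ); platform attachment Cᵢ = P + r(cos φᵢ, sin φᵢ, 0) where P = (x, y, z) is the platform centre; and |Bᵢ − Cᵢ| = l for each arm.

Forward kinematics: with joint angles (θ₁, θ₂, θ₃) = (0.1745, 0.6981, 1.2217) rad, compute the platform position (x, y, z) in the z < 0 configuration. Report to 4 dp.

φ1=0.0°: virtual centre (0.3470, 0.0000, -0.0347), radius l
centre 2 = (0.3032·cos120.0°, 0.3032·sin120.0°, -0.1286) = (-0.1516, 0.2626, -0.1286)
arm 3 at φ=240.0°: ρ3 = 0.2184;  centre 3 = (-0.1092, -0.1891, -0.1879)
subtract pairs → two planes through P
[-0.9971 0.5252 -0.1877]·P = -0.0131;  [-0.9123 -0.3783 -0.3064]·P = -0.0386
Cramer: x(z) = 0.0294-0.2708z;  y(z) = 0.0309-0.1569z
into |P−centre ₁|² = l²: 1.0980z² + 0.2317z + -0.0995 = 0;  Δ = 0.4908;  z = -0.4246 or 0.2135 → z<0 root = -0.4246
x = 0.1444, y = 0.0975

(0.1444, 0.0975, -0.4246)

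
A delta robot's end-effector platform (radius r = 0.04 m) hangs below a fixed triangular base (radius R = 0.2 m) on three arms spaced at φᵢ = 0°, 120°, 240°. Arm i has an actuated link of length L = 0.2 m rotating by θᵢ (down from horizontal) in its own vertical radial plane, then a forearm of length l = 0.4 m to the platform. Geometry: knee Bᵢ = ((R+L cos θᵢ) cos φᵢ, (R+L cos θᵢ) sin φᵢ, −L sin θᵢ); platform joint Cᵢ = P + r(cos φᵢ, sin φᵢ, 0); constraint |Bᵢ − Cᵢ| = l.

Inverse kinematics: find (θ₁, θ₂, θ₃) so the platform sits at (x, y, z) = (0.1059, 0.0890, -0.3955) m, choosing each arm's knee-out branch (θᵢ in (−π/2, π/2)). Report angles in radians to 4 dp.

θ₁ = 0.4365, θ₂ = 0.7854, θ₃ = 1.3089

φ1=0.0° → target in arm frame (0.1059, 0.0890)
  A cos θ + B sin θ = C:  0.0541·cos θ + -0.3955·sin θ = -0.1182
  θ1 = atan2(B,A) + arccos(C/0.3992) = 0.4365
rotate P by −φ2: (0.0241, -0.1362, -0.3955)
  A cos θ + B sin θ = C:  0.1359·cos θ + -0.3955·sin θ = -0.1836
  γ=atan2(-0.3955,0.1359)=-1.2399;  ψ=arccos(-0.4390)=2.0253;  θ2=γ+ψ≈0.7854
arm 3 (φ=240.0°): x'=-0.1300, y'=0.0472
  A=0.2900, B=-0.3955, C=(l²−L²−A²−y'²−z²)/(2L)=-0.3069
  θ3 = atan2(B,A) + arccos(C/0.4904) = 1.3089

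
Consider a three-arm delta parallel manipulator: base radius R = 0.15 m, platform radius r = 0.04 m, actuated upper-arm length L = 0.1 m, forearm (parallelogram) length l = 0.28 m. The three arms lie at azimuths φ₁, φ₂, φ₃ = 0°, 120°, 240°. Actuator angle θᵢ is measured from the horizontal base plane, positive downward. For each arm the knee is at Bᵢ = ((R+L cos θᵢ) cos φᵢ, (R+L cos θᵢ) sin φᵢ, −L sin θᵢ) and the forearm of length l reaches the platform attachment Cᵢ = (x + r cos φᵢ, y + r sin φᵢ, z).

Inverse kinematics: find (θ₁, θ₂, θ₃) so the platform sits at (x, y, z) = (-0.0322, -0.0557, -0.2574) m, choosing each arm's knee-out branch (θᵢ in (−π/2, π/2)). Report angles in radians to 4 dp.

θ₁ = 0.8731, θ₂ = 0.8727, θ₃ = 0.1744

arm 1 (φ=0.0°): x'=-0.0322, y'=-0.0557
  A cos θ + B sin θ = C:  0.1422·cos θ + -0.2574·sin θ = -0.1059
  γ=atan2(-0.2574,0.1422)=-1.0661;  ψ=arccos(-0.3601)=1.9392;  θ1=γ+ψ≈0.8731
arm 2 (φ=120.0°): x'=-0.0321, y'=0.0557
  A=0.1421, B=-0.2574, C=(l²−L²−A²−y'²−z²)/(2L)=-0.1058
  θ2 = atan2(B,A) + arccos(C/0.2940) = 0.8727
arm 3 (φ=240.0°): x'=0.0643, y'=0.0000
  e−x'=0.0457;  (l²−L²−(e−x')²−y'²−z²)/2L = 0.0003
  γ=atan2(-0.2574,0.0457)=-1.3952;  ψ=arccos(0.0012)=1.5696;  θ3=γ+ψ≈0.1744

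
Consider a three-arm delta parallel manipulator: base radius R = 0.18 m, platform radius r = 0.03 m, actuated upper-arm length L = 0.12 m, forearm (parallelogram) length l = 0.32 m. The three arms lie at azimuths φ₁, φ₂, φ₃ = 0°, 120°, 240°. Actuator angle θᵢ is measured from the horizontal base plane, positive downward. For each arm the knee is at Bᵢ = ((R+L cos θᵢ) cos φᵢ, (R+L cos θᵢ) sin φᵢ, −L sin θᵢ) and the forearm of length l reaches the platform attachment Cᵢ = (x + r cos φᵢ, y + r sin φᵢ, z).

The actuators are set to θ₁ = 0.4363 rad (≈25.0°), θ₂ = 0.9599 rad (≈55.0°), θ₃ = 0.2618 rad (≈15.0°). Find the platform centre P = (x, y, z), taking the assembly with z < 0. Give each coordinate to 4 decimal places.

(0.0190, -0.0586, -0.2543)

S1 = (0.2588·cos0.0°, 0.2588·sin0.0°, -0.0507) = (0.2588, 0.0000, -0.0507)
φ2=120.0°: virtual centre (-0.1094, 0.1895, -0.0983), radius l
φ3=240.0°: virtual centre (-0.1330, -0.2303, -0.0311), radius l
eliminate P² terms by subtracting sphere 1 from 2 and 3
[-0.7363 0.3790 -0.0952]·P = -0.0120;  [-0.7834 -0.4606 0.0393]·P = 0.0021
Cramer: x(z) = 0.0074-0.0455z;  y(z) = -0.0172+0.1627z
into |P−S₁|² = l²: 1.0285z² + 0.1187z + -0.0363 = 0;  Δ = 0.1636;  z = -0.2543 or 0.1389 → z<0 root = -0.2543
x = 0.0190, y = -0.0586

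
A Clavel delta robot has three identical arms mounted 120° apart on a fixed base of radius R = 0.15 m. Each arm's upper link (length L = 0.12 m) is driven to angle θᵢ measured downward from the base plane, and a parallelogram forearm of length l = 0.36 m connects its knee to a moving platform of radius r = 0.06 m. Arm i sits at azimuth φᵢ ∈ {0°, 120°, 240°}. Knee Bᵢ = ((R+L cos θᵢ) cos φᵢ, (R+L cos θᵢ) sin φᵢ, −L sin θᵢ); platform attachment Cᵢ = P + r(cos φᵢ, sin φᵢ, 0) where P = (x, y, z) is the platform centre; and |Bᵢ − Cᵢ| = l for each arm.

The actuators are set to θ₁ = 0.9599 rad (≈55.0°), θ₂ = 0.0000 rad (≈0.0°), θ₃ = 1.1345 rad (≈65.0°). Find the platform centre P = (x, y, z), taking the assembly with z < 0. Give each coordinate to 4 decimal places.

arm 1 at φ=0.0°: ρ1 = 0.1588;  S1 = (0.1588, 0.0000, -0.0983)
φ2=120.0°: virtual centre (-0.1050, 0.1819, 0.0000), radius l
arm 3 at φ=240.0°: ρ3 = 0.1407;  S3 = (-0.0704, -0.1219, -0.1088)
eliminate P² terms by subtracting sphere 1 from 2 and 3
[-0.5277 0.3637 0.1966]·P = 0.0092;  [-0.4584 -0.2437 -0.0209]·P = -0.0033
Cramer: x(z) = -0.0036+0.1365z;  y(z) = 0.0201-0.3425z
sphere 1 gives Az²+Bz+C=0 with A=1.1359, B=0.1385, C=-0.0932;  B²−4AC=0.4424;  roots -0.3537, 0.2318;  negative root z = -0.3537
x = -0.0519, y = 0.1413

(-0.0519, 0.1413, -0.3537)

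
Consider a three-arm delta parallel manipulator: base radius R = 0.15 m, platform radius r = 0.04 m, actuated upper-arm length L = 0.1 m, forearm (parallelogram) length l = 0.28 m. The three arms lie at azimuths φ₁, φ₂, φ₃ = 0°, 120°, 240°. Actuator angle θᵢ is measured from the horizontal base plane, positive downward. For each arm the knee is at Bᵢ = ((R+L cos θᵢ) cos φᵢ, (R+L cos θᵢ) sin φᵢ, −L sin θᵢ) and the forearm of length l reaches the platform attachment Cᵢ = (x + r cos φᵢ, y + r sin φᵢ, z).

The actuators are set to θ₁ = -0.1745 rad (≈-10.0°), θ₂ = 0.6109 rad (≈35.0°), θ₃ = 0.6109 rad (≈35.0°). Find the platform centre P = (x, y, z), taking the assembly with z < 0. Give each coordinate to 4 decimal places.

φ1=0.0°: virtual centre (0.2085, 0.0000, 0.0174), radius l
centre 2 = (0.1919·cos120.0°, 0.1919·sin120.0°, -0.0574) = (-0.0960, 0.1662, -0.0574)
centre 3 = (0.1919·cos240.0°, 0.1919·sin240.0°, -0.0574) = (-0.0960, -0.1662, -0.0574)
eliminate P² terms by subtracting sphere 1 from 2 and 3
[-0.6089 0.3324 -0.1494]·P = -0.0036;  [-0.6089 -0.3324 -0.1494]·P = -0.0036
det = 0.4048;  x = 0.0060+-0.2454z,  y = 0.0000+0.0000z
sphere 1 gives Az²+Bz+C=0 with A=1.0602, B=0.0647, C=-0.0371;  B²−4AC=0.1615;  roots -0.2200, 0.1590;  negative root z = -0.2200
x = 0.0600, y = 0.0000

(0.0600, 0.0000, -0.2200)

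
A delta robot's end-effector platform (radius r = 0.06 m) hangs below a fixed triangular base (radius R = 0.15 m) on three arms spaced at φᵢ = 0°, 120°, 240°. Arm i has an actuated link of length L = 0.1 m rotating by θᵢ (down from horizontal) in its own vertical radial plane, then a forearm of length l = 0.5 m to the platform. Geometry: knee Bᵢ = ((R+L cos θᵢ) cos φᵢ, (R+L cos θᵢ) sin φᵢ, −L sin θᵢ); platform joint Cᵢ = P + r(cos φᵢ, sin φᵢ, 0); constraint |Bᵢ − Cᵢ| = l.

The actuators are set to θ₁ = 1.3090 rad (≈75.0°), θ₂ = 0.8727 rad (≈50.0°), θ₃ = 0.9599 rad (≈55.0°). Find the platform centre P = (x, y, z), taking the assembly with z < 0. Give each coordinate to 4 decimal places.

arm 1 at φ=0.0°: ρ1 = 0.1159;  O1 = (0.1159, 0.0000, -0.0966)
arm 2 at φ=120.0°: ρ2 = 0.1543;  O2 = (-0.0771, 0.1336, -0.0766)
arm 3 at φ=240.0°: ρ3 = 0.1474;  O3 = (-0.0737, -0.1276, -0.0819)
subtract pairs → two planes through P
[-0.3860 0.2672 0.0400]·P = 0.0069;  [-0.3791 -0.2552 0.0294]·P = 0.0057
det = 0.1998;  x = -0.0164+0.0903z,  y = 0.0022+-0.0191z
sphere 1 gives Az²+Bz+C=0 with A=1.0085, B=0.1692, C=-0.2232;  B²−4AC=0.9289;  roots -0.5617, 0.3939;  negative root z = -0.5617
x = -0.0671, y = 0.0129

(-0.0671, 0.0129, -0.5617)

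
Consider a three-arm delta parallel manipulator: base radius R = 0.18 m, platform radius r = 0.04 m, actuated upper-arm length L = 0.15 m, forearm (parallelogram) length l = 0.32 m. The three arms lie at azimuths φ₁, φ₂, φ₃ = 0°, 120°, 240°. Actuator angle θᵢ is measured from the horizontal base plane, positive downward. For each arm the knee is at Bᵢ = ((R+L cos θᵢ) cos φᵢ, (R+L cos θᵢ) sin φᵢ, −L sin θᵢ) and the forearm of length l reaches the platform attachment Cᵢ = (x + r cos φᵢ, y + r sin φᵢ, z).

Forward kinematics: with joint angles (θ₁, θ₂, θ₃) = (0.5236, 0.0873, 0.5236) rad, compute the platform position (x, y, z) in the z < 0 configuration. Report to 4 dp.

φ1=0.0°: virtual centre (0.2699, 0.0000, -0.0750), radius l
S2 = (0.2894·cos120.0°, 0.2894·sin120.0°, -0.0131) = (-0.1447, 0.2507, -0.0131)
φ3=240.0°: virtual centre (-0.1350, -0.2337, -0.0750), radius l
subtract pairs → two planes through P
linear system: -0.8292x+0.5013y = 0.0055−0.1238z; -0.8097x+-0.4675y = 0.0000−0.0000z
Cramer: x(z) = -0.0032+0.0730z;  y(z) = 0.0056-0.1264z
quadratic in z: (1.0213)z²+(0.1087)z+(-0.0221)=0, √Δ=0.3198 → z ∈ {-0.2098, 0.1034}; z = -0.2098 (taking z<0)
x = -0.0185, y = 0.0321

(-0.0185, 0.0321, -0.2098)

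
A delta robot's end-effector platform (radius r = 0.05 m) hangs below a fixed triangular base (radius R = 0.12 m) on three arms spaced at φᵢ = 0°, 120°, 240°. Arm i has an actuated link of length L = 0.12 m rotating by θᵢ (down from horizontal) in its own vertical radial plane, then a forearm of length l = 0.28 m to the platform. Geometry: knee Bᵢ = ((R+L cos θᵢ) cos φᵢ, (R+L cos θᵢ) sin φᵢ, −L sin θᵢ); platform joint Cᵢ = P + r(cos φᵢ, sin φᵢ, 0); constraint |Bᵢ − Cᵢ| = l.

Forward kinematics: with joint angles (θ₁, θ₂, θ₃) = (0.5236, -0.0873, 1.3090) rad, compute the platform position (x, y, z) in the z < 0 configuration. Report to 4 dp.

φ1=0.0°: virtual centre (0.1739, 0.0000, -0.0600), radius l
O2 = (0.1895·cos120.0°, 0.1895·sin120.0°, 0.0105) = (-0.0948, 0.1641, 0.0105)
arm 3 at φ=240.0°: ρ3 = 0.1011;  O3 = (-0.0505, -0.0875, -0.1159)
|O₂|²−|O₁|² = 0.0022;  |O₃|²−|O₁|² = -0.0102
[-0.5374 0.3283 0.1409]·P = 0.0022;  [-0.4489 -0.1750 -0.1118]·P = -0.0102
Cramer: x(z) = 0.0123-0.0499z;  y(z) = 0.0268-0.5109z
into |P−O₁|² = l²: 1.2635z² + 0.1088z + -0.0480 = 0;  Δ = 0.2542;  z = -0.2426 or 0.1565 → z<0 root = -0.2426
x = 0.0244, y = 0.1507

(0.0244, 0.1507, -0.2426)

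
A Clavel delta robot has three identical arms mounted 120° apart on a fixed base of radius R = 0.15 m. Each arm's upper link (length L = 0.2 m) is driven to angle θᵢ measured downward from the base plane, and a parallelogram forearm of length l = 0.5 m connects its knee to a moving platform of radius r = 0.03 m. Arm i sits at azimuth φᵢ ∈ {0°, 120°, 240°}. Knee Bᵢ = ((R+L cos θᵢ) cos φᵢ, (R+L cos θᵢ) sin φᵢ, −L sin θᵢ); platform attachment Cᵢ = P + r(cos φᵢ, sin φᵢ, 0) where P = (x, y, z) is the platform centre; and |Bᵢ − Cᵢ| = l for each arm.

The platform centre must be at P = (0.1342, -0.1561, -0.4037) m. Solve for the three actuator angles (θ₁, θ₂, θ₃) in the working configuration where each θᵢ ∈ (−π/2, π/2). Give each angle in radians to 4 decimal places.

θ₁ = -0.1746, θ₂ = 0.9598, θ₃ = 0.0874

φ1=0.0° → target in arm frame (0.1342, -0.1561)
  A=-0.0142, B=-0.4037, C=(l²−L²−A²−y'²−z²)/(2L)=0.0561
  √(A²+B²)=0.4039;  θ1 = -1.6060+1.4314 ≈ -0.1746
arm 2 (φ=120.0°): x'=-0.2023, y'=-0.0382
  e−x'=0.3223;  (l²−L²−(e−x')²−y'²−z²)/2L = -0.1457
  γ=atan2(-0.4037,0.3223)=-0.8971;  ψ=arccos(-0.2821)=1.8568;  θ2=γ+ψ≈0.9598
φ3=240.0° → target in arm frame (0.0681, 0.1943)
  A=0.0519, B=-0.4037, C=(l²−L²−A²−y'²−z²)/(2L)=0.0165
  θ3 = atan2(B,A) + arccos(C/0.4070) = 0.0874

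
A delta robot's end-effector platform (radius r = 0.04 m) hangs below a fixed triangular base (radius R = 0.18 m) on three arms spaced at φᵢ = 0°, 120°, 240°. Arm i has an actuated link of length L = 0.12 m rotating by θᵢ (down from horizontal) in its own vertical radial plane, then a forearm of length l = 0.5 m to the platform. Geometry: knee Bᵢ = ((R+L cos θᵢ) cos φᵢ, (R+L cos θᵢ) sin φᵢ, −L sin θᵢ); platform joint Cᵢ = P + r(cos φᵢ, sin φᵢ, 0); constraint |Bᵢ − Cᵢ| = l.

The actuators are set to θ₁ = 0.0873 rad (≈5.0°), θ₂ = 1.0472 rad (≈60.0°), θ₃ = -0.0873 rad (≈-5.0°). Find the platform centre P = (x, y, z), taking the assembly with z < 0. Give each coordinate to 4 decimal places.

(0.0648, -0.1536, -0.4446)

arm 1 at φ=0.0°: (R−r)+L cos θ1 = 0.2595;  centre 1 = (0.2595, 0.0000, -0.0105)
arm 2 at φ=120.0°: (R−r)+L cos θ2 = 0.2000;  centre 2 = (-0.1000, 0.1732, -0.1039)
arm 3 at φ=240.0°: (R−r)+L cos θ3 = 0.2595;  centre 3 = (-0.1298, -0.2248, 0.0105)
|centre ₂|²−|centre ₁|² = -0.0167;  |centre ₃|²−|centre ₁|² = 0.0000
linear system: -0.7191x+0.3464y = -0.0167−-0.1869z; -0.7786x+-0.4495y = 0.0000−0.0419z
Cramer: x(z) = 0.0126-0.1173z;  y(z) = -0.0219+0.2962z
into |P−centre ₁|² = l²: 1.1015z² + 0.0659z + -0.1884 = 0;  Δ = 0.8346;  z = -0.4446 or 0.3848 → z<0 root = -0.4446
x = 0.0648, y = -0.1536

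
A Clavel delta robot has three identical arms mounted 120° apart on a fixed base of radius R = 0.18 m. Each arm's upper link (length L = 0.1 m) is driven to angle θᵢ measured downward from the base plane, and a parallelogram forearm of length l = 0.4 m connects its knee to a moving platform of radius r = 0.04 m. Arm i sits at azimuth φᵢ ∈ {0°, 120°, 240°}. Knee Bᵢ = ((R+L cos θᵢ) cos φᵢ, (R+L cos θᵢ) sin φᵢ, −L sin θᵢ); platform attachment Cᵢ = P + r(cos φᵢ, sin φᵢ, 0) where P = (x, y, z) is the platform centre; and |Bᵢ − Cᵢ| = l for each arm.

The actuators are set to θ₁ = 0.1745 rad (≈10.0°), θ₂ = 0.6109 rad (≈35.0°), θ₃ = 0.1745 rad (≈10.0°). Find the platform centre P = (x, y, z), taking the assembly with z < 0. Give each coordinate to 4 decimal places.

φ1=0.0°: virtual centre (0.2385, 0.0000, -0.0174), radius l
arm 2 at φ=120.0°: (R−r)+L cos θ2 = 0.2219;  S2 = (-0.1110, 0.1922, -0.0574)
φ3=240.0°: virtual centre (-0.1192, -0.2065, -0.0174), radius l
|S₂|²−|S₁|² = -0.0046;  |S₃|²−|S₁|² = 0.0000
plane₁₂: -0.6989x+0.3844y+-0.0800z = -0.0046
det = 0.5637;  x = 0.0034+-0.0586z,  y = -0.0059+0.1015z
sphere 1 gives Az²+Bz+C=0 with A=1.0137, B=0.0611, C=-0.1044;  B²−4AC=0.4271;  roots -0.3525, 0.2922;  negative root z = -0.3525
x = 0.0241, y = -0.0417

(0.0241, -0.0417, -0.3525)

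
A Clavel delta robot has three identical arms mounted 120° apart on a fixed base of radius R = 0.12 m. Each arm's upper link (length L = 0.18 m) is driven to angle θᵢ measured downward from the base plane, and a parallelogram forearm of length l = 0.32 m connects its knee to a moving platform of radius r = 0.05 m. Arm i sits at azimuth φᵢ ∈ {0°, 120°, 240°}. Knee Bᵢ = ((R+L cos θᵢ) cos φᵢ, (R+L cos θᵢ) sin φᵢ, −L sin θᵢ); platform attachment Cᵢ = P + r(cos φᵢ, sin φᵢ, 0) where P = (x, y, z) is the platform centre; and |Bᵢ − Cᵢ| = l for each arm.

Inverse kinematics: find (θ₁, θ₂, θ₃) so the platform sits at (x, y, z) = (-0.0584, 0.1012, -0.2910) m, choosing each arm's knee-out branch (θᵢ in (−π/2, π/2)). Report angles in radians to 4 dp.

θ₁ = 0.7856, θ₂ = 0.0001, θ₃ = 0.7857

φ1=0.0° → target in arm frame (-0.0584, 0.1012)
  e−x'=0.1284;  (l²−L²−(e−x')²−y'²−z²)/2L = -0.1150
  γ=atan2(-0.2910,0.1284)=-1.1553;  ψ=arccos(-0.3616)=1.9408;  θ1=γ+ψ≈0.7856
φ2=120.0° → target in arm frame (0.1168, 0.0000)
  A cos θ + B sin θ = C:  -0.0468·cos θ + -0.2910·sin θ = -0.0469
  γ=atan2(-0.2910,-0.0468)=-1.7304;  ψ=arccos(-0.1590)=1.7305;  θ2=γ+ψ≈0.0001
φ3=240.0° → target in arm frame (-0.0584, -0.1012)
  e−x'=0.1284;  (l²−L²−(e−x')²−y'²−z²)/2L = -0.1150
  γ=atan2(-0.2910,0.1284)=-1.1551;  ψ=arccos(-0.3617)=1.9409;  θ3=γ+ψ≈0.7857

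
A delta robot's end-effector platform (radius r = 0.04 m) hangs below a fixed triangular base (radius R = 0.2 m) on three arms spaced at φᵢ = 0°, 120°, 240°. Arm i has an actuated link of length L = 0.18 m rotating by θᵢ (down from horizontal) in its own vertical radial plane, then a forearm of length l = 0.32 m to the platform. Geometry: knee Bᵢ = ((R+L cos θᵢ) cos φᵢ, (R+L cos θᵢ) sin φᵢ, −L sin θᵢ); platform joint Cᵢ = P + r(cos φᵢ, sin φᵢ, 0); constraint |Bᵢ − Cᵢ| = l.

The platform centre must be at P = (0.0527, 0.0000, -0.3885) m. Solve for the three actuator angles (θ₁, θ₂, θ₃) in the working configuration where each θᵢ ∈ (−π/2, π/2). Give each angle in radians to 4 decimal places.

rotate P by −φ1: (0.0527, 0.0000, -0.3885)
  e−x'=0.1073;  (l²−L²−(e−x')²−y'²−z²)/2L = -0.2568
  √(A²+B²)=0.4030;  θ1 = -1.3013+2.2616 ≈ 0.9602
arm 2 (φ=120.0°): x'=-0.0263, y'=-0.0456
  e−x'=0.1863;  (l²−L²−(e−x')²−y'²−z²)/2L = -0.3271
  θ2 = atan2(B,A) + arccos(C/0.4309) = 1.3091
φ3=240.0° → target in arm frame (-0.0264, 0.0456)
  A=0.1864, B=-0.3885, C=(l²−L²−A²−y'²−z²)/(2L)=-0.3271
  θ3 = atan2(B,A) + arccos(C/0.4309) = 1.3091

θ₁ = 0.9602, θ₂ = 1.3091, θ₃ = 1.3091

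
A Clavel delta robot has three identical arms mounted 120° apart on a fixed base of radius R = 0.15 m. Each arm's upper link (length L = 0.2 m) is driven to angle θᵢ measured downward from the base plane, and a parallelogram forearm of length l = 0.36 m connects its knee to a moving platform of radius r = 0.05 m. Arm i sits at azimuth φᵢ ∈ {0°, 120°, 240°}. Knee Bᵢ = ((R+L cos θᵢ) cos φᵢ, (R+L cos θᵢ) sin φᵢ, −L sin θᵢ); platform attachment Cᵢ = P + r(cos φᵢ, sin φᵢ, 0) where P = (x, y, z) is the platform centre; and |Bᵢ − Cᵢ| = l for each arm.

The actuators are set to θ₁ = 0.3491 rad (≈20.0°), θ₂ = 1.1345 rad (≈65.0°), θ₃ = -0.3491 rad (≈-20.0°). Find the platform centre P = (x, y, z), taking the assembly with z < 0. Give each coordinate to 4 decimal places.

arm 1 at φ=0.0°: (R−r)+L cos θ1 = 0.2879;  O1 = (0.2879, 0.0000, -0.0684)
arm 2 at φ=120.0°: (R−r)+L cos θ2 = 0.1845;  O2 = (-0.0923, 0.1598, -0.1813)
arm 3 at φ=240.0°: (R−r)+L cos θ3 = 0.2879;  O3 = (-0.1440, -0.2494, 0.0684)
|O₂|²−|O₁|² = -0.0207;  |O₃|²−|O₁|² = 0.0000
linear system: -0.7604x+0.3196y = -0.0207−-0.2257z; -0.8638x+-0.4987y = 0.0000−0.2736z
det = 0.6553;  x = 0.0157+-0.0383z,  y = -0.0273+0.6151z
sphere 1 gives Az²+Bz+C=0 with A=1.3798, B=0.1241, C=-0.0501;  B²−4AC=0.2918;  roots -0.2408, 0.1508;  negative root z = -0.2408
x = 0.0250, y = -0.1753

(0.0250, -0.1753, -0.2408)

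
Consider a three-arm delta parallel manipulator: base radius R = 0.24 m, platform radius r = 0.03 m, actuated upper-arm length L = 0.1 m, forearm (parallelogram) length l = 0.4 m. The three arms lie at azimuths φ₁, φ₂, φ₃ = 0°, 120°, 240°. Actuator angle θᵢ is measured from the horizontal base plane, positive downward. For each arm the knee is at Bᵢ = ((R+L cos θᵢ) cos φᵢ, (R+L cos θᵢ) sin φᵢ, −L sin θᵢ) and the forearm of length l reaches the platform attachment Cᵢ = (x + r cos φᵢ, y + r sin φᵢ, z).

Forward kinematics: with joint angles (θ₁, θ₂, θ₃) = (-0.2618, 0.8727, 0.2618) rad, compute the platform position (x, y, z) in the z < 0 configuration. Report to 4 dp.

φ1=0.0°: virtual centre (0.3066, 0.0000, 0.0259), radius l
arm 2 at φ=120.0°: e+L cos θ2 = 0.2743;  centre 2 = (-0.1371, 0.2375, -0.0766)
centre 3 = (0.3066·cos240.0°, 0.3066·sin240.0°, -0.0259) = (-0.1533, -0.2655, -0.0259)
eliminate P² terms by subtracting sphere 1 from 2 and 3
plane₁₂: -0.8875x+0.4751y+-0.2050z = -0.0136
det = 0.9082;  x = 0.0079+-0.1740z,  y = -0.0137+0.1064z
into |P−centre ₁|² = l²: 1.0416z² + 0.0492z + -0.0699 = 0;  Δ = 0.2938;  z = -0.2839 or 0.2366 → z<0 root = -0.2839
x = 0.0573, y = -0.0440

(0.0573, -0.0440, -0.2839)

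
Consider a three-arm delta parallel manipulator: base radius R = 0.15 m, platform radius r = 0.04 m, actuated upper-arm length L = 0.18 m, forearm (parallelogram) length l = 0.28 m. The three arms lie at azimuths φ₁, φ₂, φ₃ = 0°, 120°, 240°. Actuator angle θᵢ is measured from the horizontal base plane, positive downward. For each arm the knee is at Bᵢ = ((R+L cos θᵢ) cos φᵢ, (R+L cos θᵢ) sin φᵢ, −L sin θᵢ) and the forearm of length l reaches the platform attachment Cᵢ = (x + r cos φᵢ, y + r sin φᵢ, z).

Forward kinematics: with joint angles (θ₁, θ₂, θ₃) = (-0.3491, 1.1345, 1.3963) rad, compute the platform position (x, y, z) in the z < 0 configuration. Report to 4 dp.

(0.1578, 0.0392, -0.1877)

arm 1 at φ=0.0°: ρ1 = 0.2791;  centre 1 = (0.2791, 0.0000, 0.0616)
φ2=120.0°: virtual centre (-0.0930, 0.1611, -0.1631), radius l
centre 3 = (0.1413·cos240.0°, 0.1413·sin240.0°, -0.1773) = (-0.0706, -0.1223, -0.1773)
subtract pairs → two planes through P
linear system: -0.7444x+0.3223y = -0.0205−-0.4494z; -0.6995x+-0.2447y = -0.0303−-0.4777z
det = 0.4075;  x = 0.0363+-0.6475z,  y = 0.0203+-0.1010z
quadratic in z: (1.4295)z²+(0.1873)z+(-0.0152)=0, √Δ=0.3494 → z ∈ {-0.1877, 0.0567}; z = -0.1877 (taking z<0)
x = 0.1578, y = 0.0392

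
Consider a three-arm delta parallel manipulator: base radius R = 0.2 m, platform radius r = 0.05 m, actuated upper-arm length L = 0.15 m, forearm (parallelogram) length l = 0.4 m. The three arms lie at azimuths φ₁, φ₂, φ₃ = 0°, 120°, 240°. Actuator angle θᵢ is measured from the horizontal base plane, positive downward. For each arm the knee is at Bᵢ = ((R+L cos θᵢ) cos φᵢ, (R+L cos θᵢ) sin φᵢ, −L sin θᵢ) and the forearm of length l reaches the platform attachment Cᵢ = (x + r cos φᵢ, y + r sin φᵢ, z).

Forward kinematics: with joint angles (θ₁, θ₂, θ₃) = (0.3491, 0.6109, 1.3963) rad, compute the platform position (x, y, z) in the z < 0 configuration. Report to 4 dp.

φ1=0.0°: virtual centre (0.2910, 0.0000, -0.0513), radius l
φ2=120.0°: virtual centre (-0.1364, 0.2363, -0.0860), radius l
φ3=240.0°: virtual centre (-0.0880, -0.1525, -0.1477), radius l
|O₂|²−|O₁|² = -0.0054;  |O₃|²−|O₁|² = -0.0345
[-0.8548 0.4726 -0.0695]·P = -0.0054;  [-0.7579 -0.3049 -0.1928]·P = -0.0345
Cramer: x(z) = 0.0290-0.1815z;  y(z) = 0.0410-0.1813z
sphere 1 gives Az²+Bz+C=0 with A=1.0658, B=0.1828, C=-0.0871;  B²−4AC=0.4046;  roots -0.3842, 0.2126;  negative root z = -0.3842
x = 0.0987, y = 0.1106

(0.0987, 0.1106, -0.3842)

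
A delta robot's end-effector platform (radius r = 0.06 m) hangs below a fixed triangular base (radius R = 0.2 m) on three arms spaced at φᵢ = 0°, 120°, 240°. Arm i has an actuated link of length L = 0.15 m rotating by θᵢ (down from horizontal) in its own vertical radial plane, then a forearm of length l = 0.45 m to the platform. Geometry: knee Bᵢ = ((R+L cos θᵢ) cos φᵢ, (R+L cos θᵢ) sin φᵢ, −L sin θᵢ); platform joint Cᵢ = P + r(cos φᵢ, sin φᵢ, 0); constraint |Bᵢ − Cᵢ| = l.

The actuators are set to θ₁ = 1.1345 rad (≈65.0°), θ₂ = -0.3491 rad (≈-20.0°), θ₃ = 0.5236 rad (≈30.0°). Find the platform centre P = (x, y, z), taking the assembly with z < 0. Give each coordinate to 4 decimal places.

φ1=0.0°: virtual centre (0.2034, 0.0000, -0.1359), radius l
φ2=120.0°: virtual centre (-0.1405, 0.2433, 0.0513), radius l
arm 3 at φ=240.0°: e+L cos θ3 = 0.2699;  centre 3 = (-0.1350, -0.2337, -0.0750)
subtract pairs → two planes through P
linear system: -0.6877x+0.4866y = 0.0217−0.3745z; -0.6767x+-0.4675y = 0.0186−0.1219z
Cramer: x(z) = -0.0295+0.3602z;  y(z) = 0.0029-0.2606z
into |P−centre ₁|² = l²: 1.1976z² + 0.1026z + -0.1298 = 0;  Δ = 0.6321;  z = -0.3748 or 0.2891 → z<0 root = -0.3748
x = -0.1645, y = 0.1006

(-0.1645, 0.1006, -0.3748)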